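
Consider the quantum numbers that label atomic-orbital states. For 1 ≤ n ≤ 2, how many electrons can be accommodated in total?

Total orbitals = 1² + 2² = 5. Doubling for spin gives 10 electrons.

10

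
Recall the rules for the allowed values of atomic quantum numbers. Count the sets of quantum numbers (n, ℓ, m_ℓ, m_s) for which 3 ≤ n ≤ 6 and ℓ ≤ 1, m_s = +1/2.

Work shell by shell — for each n, count the (ℓ, m_ℓ) pairs that satisfy ℓ ≤ 1:
n=3 → 4; n=4 → 4; n=5 → 4; n=6 → 4.
Orbitals: 4 + 4 + 4 + 4 = 16. With m_s fixed to +1/2 there is one state per orbital, so 16 states.

16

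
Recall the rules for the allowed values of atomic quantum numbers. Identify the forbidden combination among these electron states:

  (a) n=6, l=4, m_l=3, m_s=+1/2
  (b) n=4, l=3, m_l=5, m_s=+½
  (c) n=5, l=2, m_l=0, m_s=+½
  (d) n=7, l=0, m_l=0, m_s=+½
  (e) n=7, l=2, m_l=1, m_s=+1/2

(b) has |m_l| = 5 > l = 3, violating −l ≤ m_l ≤ l.
The remaining sets (a), (c), (d), (e) satisfy all four rules.

(b)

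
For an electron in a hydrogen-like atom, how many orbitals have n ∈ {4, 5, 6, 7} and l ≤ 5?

Work shell by shell — for each n, count the (l, ml) pairs that satisfy l ≤ 5:
n=4 → 16; n=5 → 25; n=6 → 36; n=7 → 36.
Total orbitals: 16 + 25 + 36 + 36 = 113.

113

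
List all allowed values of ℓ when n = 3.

0, 1, 2

ℓ is an integer with 0 ≤ ℓ ≤ n−1, so for n = 3: ℓ = 0, 1, 2.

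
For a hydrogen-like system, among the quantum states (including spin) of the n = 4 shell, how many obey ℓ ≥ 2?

24

The (ℓ, m_ℓ) pairs meeting ℓ ≥ 2 give: ℓ=2 → 5; ℓ=3 → 7.
Orbitals: 5 + 7 = 12. Each orbital carries two spin states, so 12 × 2 = 24 states.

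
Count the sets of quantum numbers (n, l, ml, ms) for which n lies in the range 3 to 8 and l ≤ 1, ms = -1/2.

Go shell by shell, enumerating (l, ml) with l ≤ 1:
n=3 → 4; n=4 → 4; n=5 → 4; n=6 → 4; n=7 → 4; n=8 → 4.
Orbitals: 4 + 4 + 4 + 4 + 4 + 4 = 24. With ms fixed to -1/2 there is one state per orbital, so 24 states.

24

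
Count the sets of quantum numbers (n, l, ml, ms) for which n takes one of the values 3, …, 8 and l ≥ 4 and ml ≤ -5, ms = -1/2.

10

Count contributing orbitals for each principal shell:
n=6 → 1; n=7 → 3; n=8 → 6.
Orbitals: 1 + 3 + 6 = 10. With ms fixed to -1/2 there is one state per orbital, so 10 states.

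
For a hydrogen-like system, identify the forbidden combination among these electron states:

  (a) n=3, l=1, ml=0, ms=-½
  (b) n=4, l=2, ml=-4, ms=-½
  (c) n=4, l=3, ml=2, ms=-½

(b) has |ml| = 4 > l = 2, violating −l ≤ ml ≤ l.
The remaining sets (a), (c) satisfy all four rules.

(b)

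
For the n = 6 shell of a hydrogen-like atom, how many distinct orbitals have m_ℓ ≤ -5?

For n = 6, ℓ ranges over 0 … 5.
Contributions: ℓ=5 → 1.
Total orbitals: 1.

1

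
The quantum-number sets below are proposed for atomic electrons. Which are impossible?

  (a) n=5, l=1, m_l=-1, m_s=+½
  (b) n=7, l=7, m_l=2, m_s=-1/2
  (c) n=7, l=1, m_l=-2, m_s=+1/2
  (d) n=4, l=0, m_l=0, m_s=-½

(b) and (c)

(b) has l = 7 ≥ n = 7, violating 0 ≤ l ≤ n−1.
(c) has |m_l| = 2 > l = 1, violating −l ≤ m_l ≤ l.
The remaining sets (a), (d) satisfy all four rules.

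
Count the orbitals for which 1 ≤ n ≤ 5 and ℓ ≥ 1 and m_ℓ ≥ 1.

Go shell by shell, enumerating (ℓ, m_ℓ) with ℓ ≥ 1 and m_ℓ ≥ 1:
n=2 → 1; n=3 → 3; n=4 → 6; n=5 → 10.
Total orbitals: 1 + 3 + 6 + 10 = 20.

20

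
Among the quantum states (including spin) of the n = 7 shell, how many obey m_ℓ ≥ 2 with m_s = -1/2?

Go through ℓ = 0, …, 6 (the values permitted for n = 7).
Per ℓ-value: ℓ=2 → 1; ℓ=3 → 2; ℓ=4 → 3; ℓ=5 → 4; ℓ=6 → 5.
Orbitals: 1 + 2 + 3 + 4 + 5 = 15. With m_s fixed to a single value there is one state per orbital, giving 15 states.

15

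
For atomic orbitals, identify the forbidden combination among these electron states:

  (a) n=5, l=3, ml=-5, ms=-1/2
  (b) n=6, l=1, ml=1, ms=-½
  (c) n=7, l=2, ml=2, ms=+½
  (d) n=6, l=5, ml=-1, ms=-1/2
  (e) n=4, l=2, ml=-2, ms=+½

(a) has |ml| = 5 > l = 3, violating −l ≤ ml ≤ l.
The remaining sets (b), (c), (d), (e) satisfy all four rules.

(a)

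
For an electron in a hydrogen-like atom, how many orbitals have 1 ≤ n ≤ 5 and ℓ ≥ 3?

23

For each n in the range, tally the orbitals obeying ℓ ≥ 3:
n=4 → 7; n=5 → 16.
Total orbitals: 7 + 16 = 23.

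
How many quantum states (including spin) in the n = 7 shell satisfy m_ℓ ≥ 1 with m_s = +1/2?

21

Per ℓ-value: ℓ=1 → 1; ℓ=2 → 2; ℓ=3 → 3; ℓ=4 → 4; ℓ=5 → 5; ℓ=6 → 6.
Orbitals: 1 + 2 + 3 + 4 + 5 + 6 = 21. With m_s fixed to a single value there is one state per orbital, giving 21 states.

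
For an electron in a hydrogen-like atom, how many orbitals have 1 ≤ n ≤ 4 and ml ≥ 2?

Work shell by shell — for each n, count the (l, ml) pairs that satisfy ml ≥ 2:
n=3 → 1; n=4 → 3.
Total orbitals: 1 + 3 = 4.

4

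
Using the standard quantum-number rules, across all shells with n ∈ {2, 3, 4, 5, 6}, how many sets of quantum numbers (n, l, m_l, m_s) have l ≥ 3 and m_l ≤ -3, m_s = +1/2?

Work shell by shell — for each n, count the (l, m_l) pairs that satisfy l ≥ 3 and m_l ≤ -3:
n=4 → 1; n=5 → 3; n=6 → 6.
Orbitals: 1 + 3 + 6 = 10. With m_s fixed to +1/2 there is one state per orbital, so 10 states.

10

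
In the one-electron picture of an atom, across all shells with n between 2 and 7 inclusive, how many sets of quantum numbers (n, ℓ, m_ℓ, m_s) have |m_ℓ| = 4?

Count contributing orbitals for each principal shell:
n=5 → 2; n=6 → 4; n=7 → 6.
Orbitals: 2 + 4 + 6 = 12. Including both spin states (m_s = ±1/2) gives 2 × 12 = 24 states.

24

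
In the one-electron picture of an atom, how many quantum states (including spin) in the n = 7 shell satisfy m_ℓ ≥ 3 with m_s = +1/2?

Go through ℓ = 0, …, 6 (the values permitted for n = 7).
Per ℓ-value: ℓ=3 → 1; ℓ=4 → 2; ℓ=5 → 3; ℓ=6 → 4.
Orbitals: 1 + 2 + 3 + 4 = 10. With m_s fixed to a single value there is one state per orbital, giving 10 states.

10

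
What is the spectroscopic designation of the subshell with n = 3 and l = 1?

3p

l = 1 corresponds to the letter 'p', so the subshell is 3p.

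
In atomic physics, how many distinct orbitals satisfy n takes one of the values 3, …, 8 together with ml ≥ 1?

83

For each n in the range, tally the orbitals obeying ml ≥ 1:
n=3 → 3; n=4 → 6; n=5 → 10; n=6 → 15; n=7 → 21; n=8 → 28.
Total orbitals: 3 + 6 + 10 + 15 + 21 + 28 = 83.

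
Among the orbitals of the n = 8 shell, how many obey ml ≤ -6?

For n = 8, l ranges over 0 … 7.
Orbitals with ml ≤ -6, by l: l=6 → 1; l=7 → 2.
Total orbitals: 1 + 2 = 3.

3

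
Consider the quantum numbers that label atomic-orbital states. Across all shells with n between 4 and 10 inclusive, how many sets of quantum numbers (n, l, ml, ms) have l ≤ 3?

224

Per-shell orbital counts meeting the constraint:
n=4 → 16; n=5 → 16; n=6 → 16; n=7 → 16; n=8 → 16; n=9 → 16; n=10 → 16.
Orbitals: 16 + 16 + 16 + 16 + 16 + 16 + 16 = 112. Including both spin states (ms = ±1/2) gives 2 × 112 = 224 states.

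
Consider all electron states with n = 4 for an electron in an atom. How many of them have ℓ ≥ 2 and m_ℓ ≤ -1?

With n = 4 the allowed ℓ are 0, 1, …, 3.
Orbitals with ℓ ≥ 2 and m_ℓ ≤ -1, by ℓ: ℓ=2 → 2; ℓ=3 → 3.
Orbitals: 2 + 3 = 5. Each orbital carries two spin states, so 5 × 2 = 10 states.

10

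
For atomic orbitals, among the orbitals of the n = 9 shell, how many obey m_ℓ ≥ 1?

36

The (ℓ, m_ℓ) pairs meeting m_ℓ ≥ 1 give: ℓ=1 → 1; ℓ=2 → 2; ℓ=3 → 3; ℓ=4 → 4; ℓ=5 → 5; ℓ=6 → 6; ℓ=7 → 7; ℓ=8 → 8.
Total orbitals: 1 + 2 + 3 + 4 + 5 + 6 + 7 + 8 = 36.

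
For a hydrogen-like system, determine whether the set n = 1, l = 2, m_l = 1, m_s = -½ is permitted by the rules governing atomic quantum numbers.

The orbital quantum number must satisfy 0 ≤ l ≤ n−1. With n = 1 the allowed l values are 0, so l = 2 is out of range.

Not allowed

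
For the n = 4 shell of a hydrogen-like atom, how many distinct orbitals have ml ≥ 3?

The n = 4 shell has l = 0 through 3; check each.
The (l, ml) pairs meeting ml ≥ 3 give: l=3 → 1.
Total orbitals: 1.

1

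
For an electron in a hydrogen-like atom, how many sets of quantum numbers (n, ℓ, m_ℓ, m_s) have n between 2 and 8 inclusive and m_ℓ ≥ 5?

20

Go shell by shell, enumerating (ℓ, m_ℓ) with m_ℓ ≥ 5:
n=6 → 1; n=7 → 3; n=8 → 6.
Orbitals: 1 + 3 + 6 = 10. Including both spin states (m_s = ±1/2) gives 2 × 10 = 20 states.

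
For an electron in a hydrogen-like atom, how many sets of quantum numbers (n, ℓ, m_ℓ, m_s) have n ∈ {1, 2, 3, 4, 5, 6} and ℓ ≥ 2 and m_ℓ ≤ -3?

Count contributing orbitals for each principal shell:
n=4 → 1; n=5 → 3; n=6 → 6.
Orbitals: 1 + 3 + 6 = 10. Including both spin states (m_s = ±1/2) gives 2 × 10 = 20 states.

20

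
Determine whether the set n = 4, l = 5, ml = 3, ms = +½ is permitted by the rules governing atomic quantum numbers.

Not allowed

The orbital quantum number must satisfy 0 ≤ l ≤ n−1. With n = 4 the allowed l values are 0, 1, 2, 3, so l = 5 is out of range.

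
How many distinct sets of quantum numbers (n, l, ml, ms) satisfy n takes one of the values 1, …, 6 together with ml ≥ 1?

70

For each n in the range, tally the orbitals obeying ml ≥ 1:
n=2 → 1; n=3 → 3; n=4 → 6; n=5 → 10; n=6 → 15.
Orbitals: 1 + 3 + 6 + 10 + 15 = 35. Including both spin states (ms = ±1/2) gives 2 × 35 = 70 states.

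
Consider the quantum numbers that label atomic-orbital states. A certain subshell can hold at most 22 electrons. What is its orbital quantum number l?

l = 5

2(2l+1) = 22 ⇒ 2l+1 = 11 ⇒ l = 5.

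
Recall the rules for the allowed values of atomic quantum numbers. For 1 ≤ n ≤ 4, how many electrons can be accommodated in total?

Total orbitals = 1² + 2² + 3² + 4² = 30. Doubling for spin gives 60 electrons.

60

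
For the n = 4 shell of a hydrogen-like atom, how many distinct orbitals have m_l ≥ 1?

6

Contributions: l=1 → 1; l=2 → 2; l=3 → 3.
Total orbitals: 1 + 2 + 3 = 6.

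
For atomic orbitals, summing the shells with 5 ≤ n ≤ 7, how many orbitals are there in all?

110

Shell n has n² orbitals: 5²=25 + 6²=36 + 7²=49 = 110 orbitals.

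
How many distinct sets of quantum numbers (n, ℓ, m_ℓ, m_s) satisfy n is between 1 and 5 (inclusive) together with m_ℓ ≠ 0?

Per-shell orbital counts meeting the constraint:
n=2 → 2; n=3 → 6; n=4 → 12; n=5 → 20.
Orbitals: 2 + 6 + 12 + 20 = 40. Including both spin states (m_s = ±1/2) gives 2 × 40 = 80 states.

80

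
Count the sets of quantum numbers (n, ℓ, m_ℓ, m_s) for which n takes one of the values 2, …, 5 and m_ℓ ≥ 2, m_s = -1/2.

Count contributing orbitals for each principal shell:
n=3 → 1; n=4 → 3; n=5 → 6.
Orbitals: 1 + 3 + 6 = 10. With m_s fixed to -1/2 there is one state per orbital, so 10 states.

10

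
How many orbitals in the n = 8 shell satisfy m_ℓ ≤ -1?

Contributions: ℓ=1 → 1; ℓ=2 → 2; ℓ=3 → 3; ℓ=4 → 4; ℓ=5 → 5; ℓ=6 → 6; ℓ=7 → 7.
Total orbitals: 1 + 2 + 3 + 4 + 5 + 6 + 7 = 28.

28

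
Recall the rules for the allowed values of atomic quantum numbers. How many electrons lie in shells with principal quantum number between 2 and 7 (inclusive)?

Shell n has n² orbitals: 2²=4 + 3²=9 + 4²=16 + 5²=25 + 6²=36 + 7²=49 = 139 orbitals.
Two spin states per orbital: 2 × 139 = 278 electrons.

278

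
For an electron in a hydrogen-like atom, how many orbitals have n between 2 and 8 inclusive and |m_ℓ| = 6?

6

Treat each shell separately and count matching orbitals:
n=7 → 2; n=8 → 4.
Total orbitals: 2 + 4 = 6.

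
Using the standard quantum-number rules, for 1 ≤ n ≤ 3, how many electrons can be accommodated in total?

Total orbitals = 1² + 2² + 3² = 14. Doubling for spin gives 28 electrons.

28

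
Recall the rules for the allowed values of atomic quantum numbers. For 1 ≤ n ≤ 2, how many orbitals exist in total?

Total orbitals = 1² + 2² = 5.

5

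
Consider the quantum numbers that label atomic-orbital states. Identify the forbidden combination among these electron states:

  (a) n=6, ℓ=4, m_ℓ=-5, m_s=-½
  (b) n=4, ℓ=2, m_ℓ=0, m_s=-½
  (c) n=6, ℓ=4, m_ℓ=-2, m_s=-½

(a) has |m_ℓ| = 5 > ℓ = 4, violating −ℓ ≤ m_ℓ ≤ ℓ.
The remaining sets (b), (c) satisfy all four rules.

(a)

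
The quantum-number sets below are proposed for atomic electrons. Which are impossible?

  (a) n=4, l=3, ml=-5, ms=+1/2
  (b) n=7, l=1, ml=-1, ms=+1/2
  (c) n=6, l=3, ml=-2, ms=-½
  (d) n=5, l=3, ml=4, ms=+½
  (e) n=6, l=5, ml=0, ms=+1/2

(a) and (d)

(a) has |ml| = 5 > l = 3, violating −l ≤ ml ≤ l.
(d) has |ml| = 4 > l = 3, violating −l ≤ ml ≤ l.
The remaining sets (b), (c), (e) satisfy all four rules.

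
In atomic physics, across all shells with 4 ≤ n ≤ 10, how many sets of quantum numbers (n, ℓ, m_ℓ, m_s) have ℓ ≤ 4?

Per-shell orbital counts meeting the constraint:
n=4 → 16; n=5 → 25; n=6 → 25; n=7 → 25; n=8 → 25; n=9 → 25; n=10 → 25.
Orbitals: 16 + 25 + 25 + 25 + 25 + 25 + 25 = 166. Including both spin states (m_s = ±1/2) gives 2 × 166 = 332 states.

332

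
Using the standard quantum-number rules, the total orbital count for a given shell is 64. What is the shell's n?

n = 8

n² = 64 ⇒ n = 8.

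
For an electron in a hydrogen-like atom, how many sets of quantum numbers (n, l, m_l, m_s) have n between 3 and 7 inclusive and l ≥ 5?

70

Go shell by shell, enumerating (l, m_l) with l ≥ 5:
n=6 → 11; n=7 → 24.
Orbitals: 11 + 24 = 35. Including both spin states (m_s = ±1/2) gives 2 × 35 = 70 states.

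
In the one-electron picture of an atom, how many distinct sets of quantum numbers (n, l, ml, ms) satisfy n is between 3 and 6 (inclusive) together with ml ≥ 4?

8

Count contributing orbitals for each principal shell:
n=5 → 1; n=6 → 3.
Orbitals: 1 + 3 = 4. Including both spin states (ms = ±1/2) gives 2 × 4 = 8 states.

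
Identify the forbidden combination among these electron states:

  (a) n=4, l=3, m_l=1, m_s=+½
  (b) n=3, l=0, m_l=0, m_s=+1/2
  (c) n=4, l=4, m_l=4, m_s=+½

(c)

(c) has l = 4 ≥ n = 4, violating 0 ≤ l ≤ n−1.
The remaining sets (a), (b) satisfy all four rules.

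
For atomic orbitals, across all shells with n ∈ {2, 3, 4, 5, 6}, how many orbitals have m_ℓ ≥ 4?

4

Per-shell orbital counts meeting the constraint:
n=5 → 1; n=6 → 3.
Total orbitals: 1 + 3 = 4.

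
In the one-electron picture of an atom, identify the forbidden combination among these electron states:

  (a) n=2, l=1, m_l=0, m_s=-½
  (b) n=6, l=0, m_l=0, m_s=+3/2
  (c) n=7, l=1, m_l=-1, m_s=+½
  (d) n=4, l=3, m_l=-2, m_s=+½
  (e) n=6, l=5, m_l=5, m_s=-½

(b) has m_s = +3/2, but an electron's spin must be ±1/2.
The remaining sets (a), (c), (d), (e) satisfy all four rules.

(b)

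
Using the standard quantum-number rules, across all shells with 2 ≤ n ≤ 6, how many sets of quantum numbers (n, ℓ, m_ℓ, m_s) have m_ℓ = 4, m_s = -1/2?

Work shell by shell — for each n, count the (ℓ, m_ℓ) pairs that satisfy m_ℓ = 4:
n=5 → 1; n=6 → 2.
Orbitals: 1 + 2 = 3. With m_s fixed to -1/2 there is one state per orbital, so 3 states.

3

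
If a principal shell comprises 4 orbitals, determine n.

n² = 4 ⇒ n = 2.

n = 2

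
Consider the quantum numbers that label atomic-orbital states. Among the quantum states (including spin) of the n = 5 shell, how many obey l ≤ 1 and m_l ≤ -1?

2

For n = 5, l ranges over 0 … 4.
Orbitals with l ≤ 1 and m_l ≤ -1, by l: l=1 → 1.
Orbitals: 1. Each orbital carries two spin states, so 1 × 2 = 2 states.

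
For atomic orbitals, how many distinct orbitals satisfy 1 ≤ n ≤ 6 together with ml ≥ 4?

4

Treat each shell separately and count matching orbitals:
n=5 → 1; n=6 → 3.
Total orbitals: 1 + 3 = 4.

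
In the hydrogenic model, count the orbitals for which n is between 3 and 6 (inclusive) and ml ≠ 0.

68

Per-shell orbital counts meeting the constraint:
n=3 → 6; n=4 → 12; n=5 → 20; n=6 → 30.
Total orbitals: 6 + 12 + 20 + 30 = 68.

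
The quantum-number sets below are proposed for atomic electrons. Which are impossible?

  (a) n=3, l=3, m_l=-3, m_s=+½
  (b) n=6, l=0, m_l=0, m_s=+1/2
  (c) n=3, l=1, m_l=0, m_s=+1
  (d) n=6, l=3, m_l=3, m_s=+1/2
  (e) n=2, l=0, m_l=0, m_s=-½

(a) has l = 3 ≥ n = 3, violating 0 ≤ l ≤ n−1.
(c) has m_s = +1, but an electron's spin must be ±1/2.
The remaining sets (b), (d), (e) satisfy all four rules.

(a) and (c)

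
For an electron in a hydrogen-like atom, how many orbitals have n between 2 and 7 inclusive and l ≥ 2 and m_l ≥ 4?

10

Treat each shell separately and count matching orbitals:
n=5 → 1; n=6 → 3; n=7 → 6.
Total orbitals: 1 + 3 + 6 = 10.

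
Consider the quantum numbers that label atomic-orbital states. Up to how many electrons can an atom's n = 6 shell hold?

A shell holds 2n² electrons: 2 × 6² = 2 × 36 = 72.

72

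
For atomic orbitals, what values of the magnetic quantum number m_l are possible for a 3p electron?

-1, 0, 1

The 3p subshell has l = 1, and m_l takes every integer from −l to +l. With l = 1 that gives the 3 values -1, 0, 1.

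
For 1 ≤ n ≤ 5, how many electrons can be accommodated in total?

110

Total orbitals = 1² + 2² + 3² + 4² + 5² = 55. Doubling for spin gives 110 electrons.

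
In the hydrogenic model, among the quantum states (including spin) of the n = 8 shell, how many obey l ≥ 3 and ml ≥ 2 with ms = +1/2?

20

Go through l = 0, …, 7 (the values permitted for n = 8).
Orbitals with l ≥ 3 and ml ≥ 2, by l: l=3 → 2; l=4 → 3; l=5 → 4; l=6 → 5; l=7 → 6.
Orbitals: 2 + 3 + 4 + 5 + 6 = 20. With ms fixed to a single value there is one state per orbital, giving 20 states.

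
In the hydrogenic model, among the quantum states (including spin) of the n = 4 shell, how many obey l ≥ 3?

14

Go through l = 0, …, 3 (the values permitted for n = 4).
Contributions: l=3 → 7.
Orbitals: 7. Each orbital carries two spin states, so 7 × 2 = 14 states.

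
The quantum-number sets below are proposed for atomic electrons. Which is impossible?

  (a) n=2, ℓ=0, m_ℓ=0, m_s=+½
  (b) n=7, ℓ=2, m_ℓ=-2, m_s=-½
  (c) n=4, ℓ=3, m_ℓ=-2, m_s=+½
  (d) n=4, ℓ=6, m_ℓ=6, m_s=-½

(d) has ℓ = 6 ≥ n = 4, violating 0 ≤ ℓ ≤ n−1.
The remaining sets (a), (b), (c) satisfy all four rules.

(d)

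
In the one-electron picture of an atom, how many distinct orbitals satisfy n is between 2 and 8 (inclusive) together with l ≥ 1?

Per-shell orbital counts meeting the constraint:
n=2 → 3; n=3 → 8; n=4 → 15; n=5 → 24; n=6 → 35; n=7 → 48; n=8 → 63.
Total orbitals: 3 + 8 + 15 + 24 + 35 + 48 + 63 = 196.

196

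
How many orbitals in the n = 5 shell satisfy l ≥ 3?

16

With n = 5 the allowed l are 0, 1, …, 4.
Orbitals with l ≥ 3, by l: l=3 → 7; l=4 → 9.
Total orbitals: 7 + 9 = 16.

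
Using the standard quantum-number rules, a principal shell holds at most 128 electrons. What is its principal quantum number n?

n = 8

2n² = 128 ⇒ n² = 64 ⇒ n = 8.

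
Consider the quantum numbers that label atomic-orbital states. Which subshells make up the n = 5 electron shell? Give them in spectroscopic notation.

5s, 5p, 5d, 5f, 5g

For n = 5, l runs from 0 to 4. In spectroscopic notation l = 0,1,2,… ↔ s,p,d,f,g,h,i, so the subshells are 5s, 5p, 5d, 5f, 5g.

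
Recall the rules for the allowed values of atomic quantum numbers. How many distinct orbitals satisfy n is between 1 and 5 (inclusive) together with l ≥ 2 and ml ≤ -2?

10

Per-shell orbital counts meeting the constraint:
n=3 → 1; n=4 → 3; n=5 → 6.
Total orbitals: 1 + 3 + 6 = 10.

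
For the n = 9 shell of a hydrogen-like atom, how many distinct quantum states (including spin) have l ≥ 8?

With n = 9 the allowed l are 0, 1, …, 8.
Contributions: l=8 → 17.
Orbitals: 17. Each orbital carries two spin states, so 17 × 2 = 34 states.

34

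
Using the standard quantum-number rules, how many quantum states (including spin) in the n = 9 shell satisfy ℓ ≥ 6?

90

For n = 9, ℓ ranges over 0 … 8.
Per ℓ-value: ℓ=6 → 13; ℓ=7 → 15; ℓ=8 → 17.
Orbitals: 13 + 15 + 17 = 45. Each orbital carries two spin states, so 45 × 2 = 90 states.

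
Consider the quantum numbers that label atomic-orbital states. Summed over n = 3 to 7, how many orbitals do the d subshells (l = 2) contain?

25

A d subshell (l = 2) exists for every n ≥ 3, so shells n = 3, 4, 5, 6, 7 each contribute one — 5 subshells.
Since each d subshell has 2·2+1 = 5 orbitals, the total is 5 × 5 = 25.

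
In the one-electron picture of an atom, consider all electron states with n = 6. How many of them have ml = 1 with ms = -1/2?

5

The n = 6 shell has l = 0 through 5; check each.
Contributions: l=1 → 1; l=2 → 1; l=3 → 1; l=4 → 1; l=5 → 1.
Orbitals: 1 + 1 + 1 + 1 + 1 = 5. With ms fixed to a single value there is one state per orbital, giving 5 states.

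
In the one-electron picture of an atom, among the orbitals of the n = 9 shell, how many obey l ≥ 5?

For n = 9, l ranges over 0 … 8.
The (l, ml) pairs meeting l ≥ 5 give: l=5 → 11; l=6 → 13; l=7 → 15; l=8 → 17.
Total orbitals: 11 + 13 + 15 + 17 = 56.

56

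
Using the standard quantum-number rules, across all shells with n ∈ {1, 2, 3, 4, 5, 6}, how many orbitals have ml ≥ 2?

20

Work shell by shell — for each n, count the (l, ml) pairs that satisfy ml ≥ 2:
n=3 → 1; n=4 → 3; n=5 → 6; n=6 → 10.
Total orbitals: 1 + 3 + 6 + 10 = 20.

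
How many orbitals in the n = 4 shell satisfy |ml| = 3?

With n = 4 the allowed l are 0, 1, …, 3.
Per l-value: l=3 → 2.
Total orbitals: 2.

2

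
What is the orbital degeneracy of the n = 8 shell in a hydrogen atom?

64

The n = 8 shell contains n² = 8² = 64 orbitals.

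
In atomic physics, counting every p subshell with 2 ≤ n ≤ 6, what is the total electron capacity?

A p subshell (l = 1) exists for every n ≥ 2, so shells n = 2, 3, 4, 5, 6 each contribute one — 5 subshells.
Since each p subshell holds 2(2·1+1) = 6 electrons, the total is 5 × 6 = 30.

30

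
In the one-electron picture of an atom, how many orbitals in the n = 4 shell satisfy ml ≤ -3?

For n = 4, l ranges over 0 … 3.
Per l-value: l=3 → 1.
Total orbitals: 1.

1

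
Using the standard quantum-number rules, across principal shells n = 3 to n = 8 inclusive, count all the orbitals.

199

Shell n has n² orbitals: 3²=9 + 4²=16 + 5²=25 + 6²=36 + 7²=49 + 8²=64 = 199 orbitals.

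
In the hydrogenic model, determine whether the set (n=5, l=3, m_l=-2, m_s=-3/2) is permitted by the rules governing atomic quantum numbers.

The spin quantum number for an electron can only be m_s = +1/2 or −1/2; m_s = -3/2 is not one of those.

Not allowed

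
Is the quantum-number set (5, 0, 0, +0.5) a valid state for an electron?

n = 5 is a positive integer. ℓ = 0 satisfies 0 ≤ ℓ ≤ n−1 = 4. m_ℓ = 0 lies in the range −ℓ … +ℓ (here 0). m_s = +1/2 is one of ±1/2.
All four constraints are satisfied.

Yes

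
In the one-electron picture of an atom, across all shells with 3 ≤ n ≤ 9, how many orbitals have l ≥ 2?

252

For each n in the range, tally the orbitals obeying l ≥ 2:
n=3 → 5; n=4 → 12; n=5 → 21; n=6 → 32; n=7 → 45; n=8 → 60; n=9 → 77.
Total orbitals: 5 + 12 + 21 + 32 + 45 + 60 + 77 = 252.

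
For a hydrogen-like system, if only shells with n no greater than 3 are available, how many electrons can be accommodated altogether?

28

Total orbitals = 1² + 2² + 3² = 14. Doubling for spin gives 28 electrons.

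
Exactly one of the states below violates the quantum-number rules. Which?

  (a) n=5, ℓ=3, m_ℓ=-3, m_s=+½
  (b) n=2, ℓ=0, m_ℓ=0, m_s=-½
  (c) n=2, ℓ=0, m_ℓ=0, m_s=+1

(c) has m_s = +1, but an electron's spin must be ±1/2.
The remaining sets (a), (b) satisfy all four rules.

(c)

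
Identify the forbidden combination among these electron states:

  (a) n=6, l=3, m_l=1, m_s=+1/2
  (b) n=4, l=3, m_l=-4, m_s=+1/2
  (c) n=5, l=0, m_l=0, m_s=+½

(b)

(b) has |m_l| = 4 > l = 3, violating −l ≤ m_l ≤ l.
The remaining sets (a), (c) satisfy all four rules.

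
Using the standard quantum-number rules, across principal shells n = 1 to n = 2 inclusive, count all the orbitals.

5

Shell n has n² orbitals: 1²=1 + 2²=4 = 5 orbitals.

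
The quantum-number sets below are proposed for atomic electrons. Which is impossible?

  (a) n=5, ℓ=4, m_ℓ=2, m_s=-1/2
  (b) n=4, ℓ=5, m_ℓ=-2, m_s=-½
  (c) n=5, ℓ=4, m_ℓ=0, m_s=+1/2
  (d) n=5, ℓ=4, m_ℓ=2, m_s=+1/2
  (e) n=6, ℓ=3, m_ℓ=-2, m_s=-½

(b)

(b) has ℓ = 5 ≥ n = 4, violating 0 ≤ ℓ ≤ n−1.
The remaining sets (a), (c), (d), (e) satisfy all four rules.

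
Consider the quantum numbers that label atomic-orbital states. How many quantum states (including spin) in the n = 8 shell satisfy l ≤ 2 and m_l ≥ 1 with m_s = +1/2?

3

Per l-value: l=1 → 1; l=2 → 2.
Orbitals: 1 + 2 = 3. With m_s fixed to a single value there is one state per orbital, giving 3 states.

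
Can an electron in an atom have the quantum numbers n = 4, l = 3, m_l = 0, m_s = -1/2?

n = 4 is a positive integer. l = 3 satisfies 0 ≤ l ≤ n−1 = 3. m_l = 0 lies in the range −l … +l (here −3 … 3). m_s = -1/2 is one of ±1/2.
All four constraints are satisfied.

Yes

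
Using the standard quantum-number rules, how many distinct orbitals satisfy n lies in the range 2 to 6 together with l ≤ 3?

61

Go shell by shell, enumerating (l, m_l) with l ≤ 3:
n=2 → 4; n=3 → 9; n=4 → 16; n=5 → 16; n=6 → 16.
Total orbitals: 4 + 9 + 16 + 16 + 16 = 61.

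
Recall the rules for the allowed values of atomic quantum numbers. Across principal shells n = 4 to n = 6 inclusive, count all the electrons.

Shell n has n² orbitals: 4²=16 + 5²=25 + 6²=36 = 77 orbitals.
Two spin states per orbital: 2 × 77 = 154 electrons.

154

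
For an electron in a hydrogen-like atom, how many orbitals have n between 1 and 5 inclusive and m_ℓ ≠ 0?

Go shell by shell, enumerating (ℓ, m_ℓ) with m_ℓ ≠ 0:
n=2 → 2; n=3 → 6; n=4 → 12; n=5 → 20.
Total orbitals: 2 + 6 + 12 + 20 = 40.

40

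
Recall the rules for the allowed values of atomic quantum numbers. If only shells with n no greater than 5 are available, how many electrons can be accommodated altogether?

110

Total orbitals = 1² + 2² + 3² + 4² + 5² = 55. Doubling for spin gives 110 electrons.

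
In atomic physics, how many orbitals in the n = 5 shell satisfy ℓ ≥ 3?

16

The n = 5 shell has ℓ = 0 through 4; check each.
The (ℓ, m_ℓ) pairs meeting ℓ ≥ 3 give: ℓ=3 → 7; ℓ=4 → 9.
Total orbitals: 7 + 9 = 16.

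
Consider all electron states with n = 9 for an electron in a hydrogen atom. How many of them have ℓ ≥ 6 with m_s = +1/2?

Go through ℓ = 0, …, 8 (the values permitted for n = 9).
Per ℓ-value: ℓ=6 → 13; ℓ=7 → 15; ℓ=8 → 17.
Orbitals: 13 + 15 + 17 = 45. With m_s fixed to a single value there is one state per orbital, giving 45 states.

45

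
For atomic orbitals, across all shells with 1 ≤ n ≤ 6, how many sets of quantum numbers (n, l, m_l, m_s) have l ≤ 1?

Count contributing orbitals for each principal shell:
n=1 → 1; n=2 → 4; n=3 → 4; n=4 → 4; n=5 → 4; n=6 → 4.
Orbitals: 1 + 4 + 4 + 4 + 4 + 4 = 21. Including both spin states (m_s = ±1/2) gives 2 × 21 = 42 states.

42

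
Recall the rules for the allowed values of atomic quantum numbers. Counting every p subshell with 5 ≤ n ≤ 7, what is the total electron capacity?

A p subshell (l = 1) exists for every n ≥ 2, so shells n = 5, 6, 7 each contribute one — 3 subshells.
Since each p subshell holds 2(2·1+1) = 6 electrons, the total is 3 × 6 = 18.

18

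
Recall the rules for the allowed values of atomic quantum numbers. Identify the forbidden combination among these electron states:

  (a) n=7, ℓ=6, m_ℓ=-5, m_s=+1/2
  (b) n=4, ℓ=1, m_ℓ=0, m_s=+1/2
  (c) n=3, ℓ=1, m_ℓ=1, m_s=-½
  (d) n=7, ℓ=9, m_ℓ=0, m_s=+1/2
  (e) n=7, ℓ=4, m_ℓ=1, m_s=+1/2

(d) has ℓ = 9 ≥ n = 7, violating 0 ≤ ℓ ≤ n−1.
The remaining sets (a), (b), (c), (e) satisfy all four rules.

(d)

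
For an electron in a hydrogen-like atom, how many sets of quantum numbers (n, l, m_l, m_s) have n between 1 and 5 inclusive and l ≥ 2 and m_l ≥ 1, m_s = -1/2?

Go shell by shell, enumerating (l, m_l) with l ≥ 2 and m_l ≥ 1:
n=3 → 2; n=4 → 5; n=5 → 9.
Orbitals: 2 + 5 + 9 = 16. With m_s fixed to -1/2 there is one state per orbital, so 16 states.

16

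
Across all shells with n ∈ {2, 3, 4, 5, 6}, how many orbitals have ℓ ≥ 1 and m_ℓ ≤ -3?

Per-shell orbital counts meeting the constraint:
n=4 → 1; n=5 → 3; n=6 → 6.
Total orbitals: 1 + 3 + 6 = 10.

10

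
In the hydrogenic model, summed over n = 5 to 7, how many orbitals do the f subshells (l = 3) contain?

An f subshell (l = 3) exists for every n ≥ 4, so shells n = 5, 6, 7 each contribute one — 3 subshells.
Since each f subshell has 2·3+1 = 7 orbitals, the total is 3 × 7 = 21.

21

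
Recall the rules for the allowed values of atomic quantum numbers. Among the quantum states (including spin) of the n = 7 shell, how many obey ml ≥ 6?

2

Go through l = 0, …, 6 (the values permitted for n = 7).
The (l, ml) pairs meeting ml ≥ 6 give: l=6 → 1.
Orbitals: 1. Each orbital carries two spin states, so 1 × 2 = 2 states.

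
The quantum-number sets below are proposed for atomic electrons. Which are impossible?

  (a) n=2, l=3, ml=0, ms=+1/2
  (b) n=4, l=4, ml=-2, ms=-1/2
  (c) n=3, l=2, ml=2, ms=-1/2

(a) and (b)

(a) has l = 3 ≥ n = 2, violating 0 ≤ l ≤ n−1.
(b) has l = 4 ≥ n = 4, violating 0 ≤ l ≤ n−1.
The remaining set (c) satisfies all four rules.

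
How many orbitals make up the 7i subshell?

A subshell has 2l+1 orbitals; with l = 6, that's 13.

13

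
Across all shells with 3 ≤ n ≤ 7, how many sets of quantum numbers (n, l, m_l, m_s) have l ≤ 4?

Work shell by shell — for each n, count the (l, m_l) pairs that satisfy l ≤ 4:
n=3 → 9; n=4 → 16; n=5 → 25; n=6 → 25; n=7 → 25.
Orbitals: 9 + 16 + 25 + 25 + 25 = 100. Including both spin states (m_s = ±1/2) gives 2 × 100 = 200 states.

200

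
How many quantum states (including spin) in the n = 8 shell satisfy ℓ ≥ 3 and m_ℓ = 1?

10

With n = 8 the allowed ℓ are 0, 1, …, 7.
The (ℓ, m_ℓ) pairs meeting ℓ ≥ 3 and m_ℓ = 1 give: ℓ=3 → 1; ℓ=4 → 1; ℓ=5 → 1; ℓ=6 → 1; ℓ=7 → 1.
Orbitals: 1 + 1 + 1 + 1 + 1 = 5. Each orbital carries two spin states, so 5 × 2 = 10 states.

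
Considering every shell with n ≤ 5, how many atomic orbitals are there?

55

Total orbitals = 1² + 2² + 3² + 4² + 5² = 55.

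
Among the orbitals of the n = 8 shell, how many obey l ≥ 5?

With n = 8 the allowed l are 0, 1, …, 7.
Per l-value: l=5 → 11; l=6 → 13; l=7 → 15.
Total orbitals: 11 + 13 + 15 = 39.

39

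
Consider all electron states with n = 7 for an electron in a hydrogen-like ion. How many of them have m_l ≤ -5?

Go through l = 0, …, 6 (the values permitted for n = 7).
The (l, m_l) pairs meeting m_l ≤ -5 give: l=5 → 1; l=6 → 2.
Orbitals: 1 + 2 = 3. Each orbital carries two spin states, so 3 × 2 = 6 states.

6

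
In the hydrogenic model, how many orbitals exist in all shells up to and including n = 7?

140

Total orbitals = 1² + 2² + 3² + 4² + 5² + 6² + 7² = 140.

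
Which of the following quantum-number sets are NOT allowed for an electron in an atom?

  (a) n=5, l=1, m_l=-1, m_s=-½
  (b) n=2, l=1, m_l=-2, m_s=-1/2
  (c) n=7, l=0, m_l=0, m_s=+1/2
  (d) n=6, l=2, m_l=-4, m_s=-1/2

(b) has |m_l| = 2 > l = 1, violating −l ≤ m_l ≤ l.
(d) has |m_l| = 4 > l = 2, violating −l ≤ m_l ≤ l.
The remaining sets (a), (c) satisfy all four rules.

(b) and (d)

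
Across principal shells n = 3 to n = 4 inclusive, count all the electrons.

Shell n has n² orbitals: 3²=9 + 4²=16 = 25 orbitals.
Two spin states per orbital: 2 × 25 = 50 electrons.

50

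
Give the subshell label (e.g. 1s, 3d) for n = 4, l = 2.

4d

l = 2 corresponds to the letter 'd', so the subshell is 4d.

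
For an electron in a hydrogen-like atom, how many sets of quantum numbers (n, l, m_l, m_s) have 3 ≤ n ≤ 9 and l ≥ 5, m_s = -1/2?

130

Per-shell orbital counts meeting the constraint:
n=6 → 11; n=7 → 24; n=8 → 39; n=9 → 56.
Orbitals: 11 + 24 + 39 + 56 = 130. With m_s fixed to -1/2 there is one state per orbital, so 130 states.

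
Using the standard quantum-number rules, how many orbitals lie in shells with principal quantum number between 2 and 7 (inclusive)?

Shell n has n² orbitals: 2²=4 + 3²=9 + 4²=16 + 5²=25 + 6²=36 + 7²=49 = 139 orbitals.

139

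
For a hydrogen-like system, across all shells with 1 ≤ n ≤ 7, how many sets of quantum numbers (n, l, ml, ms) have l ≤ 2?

100

Go shell by shell, enumerating (l, ml) with l ≤ 2:
n=1 → 1; n=2 → 4; n=3 → 9; n=4 → 9; n=5 → 9; n=6 → 9; n=7 → 9.
Orbitals: 1 + 4 + 9 + 9 + 9 + 9 + 9 = 50. Including both spin states (ms = ±1/2) gives 2 × 50 = 100 states.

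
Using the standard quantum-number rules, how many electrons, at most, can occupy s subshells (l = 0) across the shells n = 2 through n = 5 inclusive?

8

An s subshell (l = 0) exists for every n ≥ 1, so shells n = 2, 3, 4, 5 each contribute one — 4 subshells.
Since each s subshell holds 2(2·0+1) = 2 electrons, the total is 4 × 2 = 8.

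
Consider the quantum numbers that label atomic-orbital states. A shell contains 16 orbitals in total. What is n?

n = 4

n² = 16 ⇒ n = 4.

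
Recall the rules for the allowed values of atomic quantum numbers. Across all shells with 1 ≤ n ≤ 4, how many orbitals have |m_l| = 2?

6

Treat each shell separately and count matching orbitals:
n=3 → 2; n=4 → 4.
Total orbitals: 2 + 4 = 6.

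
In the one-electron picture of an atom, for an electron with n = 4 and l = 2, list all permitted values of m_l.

-2, -1, 0, 1, 2

m_l takes every integer from −l to +l. With l = 2 that gives the 5 values -2, -1, 0, 1, 2.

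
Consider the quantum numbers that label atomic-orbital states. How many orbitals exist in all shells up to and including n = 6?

Total orbitals = 1² + 2² + 3² + 4² + 5² + 6² = 91.

91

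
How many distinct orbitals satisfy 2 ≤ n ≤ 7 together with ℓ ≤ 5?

126

Treat each shell separately and count matching orbitals:
n=2 → 4; n=3 → 9; n=4 → 16; n=5 → 25; n=6 → 36; n=7 → 36.
Total orbitals: 4 + 9 + 16 + 25 + 36 + 36 = 126.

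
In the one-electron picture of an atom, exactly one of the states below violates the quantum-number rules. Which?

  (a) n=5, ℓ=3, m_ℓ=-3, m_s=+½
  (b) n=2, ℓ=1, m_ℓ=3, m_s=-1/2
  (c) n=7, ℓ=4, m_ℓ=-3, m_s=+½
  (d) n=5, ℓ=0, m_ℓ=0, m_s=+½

(b)

(b) has |m_ℓ| = 3 > ℓ = 1, violating −ℓ ≤ m_ℓ ≤ ℓ.
The remaining sets (a), (c), (d) satisfy all four rules.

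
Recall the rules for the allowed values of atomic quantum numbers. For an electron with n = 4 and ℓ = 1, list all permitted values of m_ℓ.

m_ℓ takes every integer from −ℓ to +ℓ. With ℓ = 1 that gives the 3 values -1, 0, 1.

-1, 0, 1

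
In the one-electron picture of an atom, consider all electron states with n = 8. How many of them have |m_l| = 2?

24

Go through l = 0, …, 7 (the values permitted for n = 8).
The (l, m_l) pairs meeting |m_l| = 2 give: l=2 → 2; l=3 → 2; l=4 → 2; l=5 → 2; l=6 → 2; l=7 → 2.
Orbitals: 2 + 2 + 2 + 2 + 2 + 2 = 12. Each orbital carries two spin states, so 12 × 2 = 24 states.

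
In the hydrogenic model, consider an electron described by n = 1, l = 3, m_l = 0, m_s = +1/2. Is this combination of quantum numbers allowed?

The orbital quantum number must satisfy 0 ≤ l ≤ n−1. With n = 1 the allowed l values are 0, so l = 3 is out of range.

No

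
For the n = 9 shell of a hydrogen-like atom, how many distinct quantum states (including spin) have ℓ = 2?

10

With n = 9 the allowed ℓ are 0, 1, …, 8.
Contributions: ℓ=2 → 5.
Orbitals: 5. Each orbital carries two spin states, so 5 × 2 = 10 states.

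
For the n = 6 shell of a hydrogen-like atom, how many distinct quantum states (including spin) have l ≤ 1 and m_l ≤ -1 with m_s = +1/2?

For n = 6, l ranges over 0 … 5.
Orbitals with l ≤ 1 and m_l ≤ -1, by l: l=1 → 1.
Orbitals: 1. With m_s fixed to a single value there is one state per orbital, giving 1 state.

1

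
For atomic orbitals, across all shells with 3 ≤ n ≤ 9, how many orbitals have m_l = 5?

Per-shell orbital counts meeting the constraint:
n=6 → 1; n=7 → 2; n=8 → 3; n=9 → 4.
Total orbitals: 1 + 2 + 3 + 4 = 10.

10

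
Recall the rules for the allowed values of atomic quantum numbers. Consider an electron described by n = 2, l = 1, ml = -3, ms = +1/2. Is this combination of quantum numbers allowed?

The magnetic quantum number must satisfy −l ≤ ml ≤ l. With l = 1, ml can only be -1, 0, 1, so ml = -3 is forbidden.

No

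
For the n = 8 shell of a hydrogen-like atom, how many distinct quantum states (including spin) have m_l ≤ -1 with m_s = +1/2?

Go through l = 0, …, 7 (the values permitted for n = 8).
Per l-value: l=1 → 1; l=2 → 2; l=3 → 3; l=4 → 4; l=5 → 5; l=6 → 6; l=7 → 7.
Orbitals: 1 + 2 + 3 + 4 + 5 + 6 + 7 = 28. With m_s fixed to a single value there is one state per orbital, giving 28 states.

28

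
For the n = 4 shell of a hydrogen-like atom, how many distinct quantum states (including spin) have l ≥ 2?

The n = 4 shell has l = 0 through 3; check each.
The (l, m_l) pairs meeting l ≥ 2 give: l=2 → 5; l=3 → 7.
Orbitals: 5 + 7 = 12. Each orbital carries two spin states, so 12 × 2 = 24 states.

24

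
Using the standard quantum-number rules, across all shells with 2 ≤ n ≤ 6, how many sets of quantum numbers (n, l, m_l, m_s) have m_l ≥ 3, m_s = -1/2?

For each n in the range, tally the orbitals obeying m_l ≥ 3:
n=4 → 1; n=5 → 3; n=6 → 6.
Orbitals: 1 + 3 + 6 = 10. With m_s fixed to -1/2 there is one state per orbital, so 10 states.

10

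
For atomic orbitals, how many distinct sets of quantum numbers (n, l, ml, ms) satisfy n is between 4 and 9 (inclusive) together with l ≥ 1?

For each n in the range, tally the orbitals obeying l ≥ 1:
n=4 → 15; n=5 → 24; n=6 → 35; n=7 → 48; n=8 → 63; n=9 → 80.
Orbitals: 15 + 24 + 35 + 48 + 63 + 80 = 265. Including both spin states (ms = ±1/2) gives 2 × 265 = 530 states.

530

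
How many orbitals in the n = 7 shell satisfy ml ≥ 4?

6

With n = 7 the allowed l are 0, 1, …, 6.
Per l-value: l=4 → 1; l=5 → 2; l=6 → 3.
Total orbitals: 1 + 2 + 3 = 6.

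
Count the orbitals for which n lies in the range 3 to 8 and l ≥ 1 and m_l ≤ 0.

Treat each shell separately and count matching orbitals:
n=3 → 5; n=4 → 9; n=5 → 14; n=6 → 20; n=7 → 27; n=8 → 35.
Total orbitals: 5 + 9 + 14 + 20 + 27 + 35 = 110.

110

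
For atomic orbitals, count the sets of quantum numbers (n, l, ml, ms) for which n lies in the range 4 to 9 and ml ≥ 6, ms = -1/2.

10

For each n in the range, tally the orbitals obeying ml ≥ 6:
n=7 → 1; n=8 → 3; n=9 → 6.
Orbitals: 1 + 3 + 6 = 10. With ms fixed to -1/2 there is one state per orbital, so 10 states.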